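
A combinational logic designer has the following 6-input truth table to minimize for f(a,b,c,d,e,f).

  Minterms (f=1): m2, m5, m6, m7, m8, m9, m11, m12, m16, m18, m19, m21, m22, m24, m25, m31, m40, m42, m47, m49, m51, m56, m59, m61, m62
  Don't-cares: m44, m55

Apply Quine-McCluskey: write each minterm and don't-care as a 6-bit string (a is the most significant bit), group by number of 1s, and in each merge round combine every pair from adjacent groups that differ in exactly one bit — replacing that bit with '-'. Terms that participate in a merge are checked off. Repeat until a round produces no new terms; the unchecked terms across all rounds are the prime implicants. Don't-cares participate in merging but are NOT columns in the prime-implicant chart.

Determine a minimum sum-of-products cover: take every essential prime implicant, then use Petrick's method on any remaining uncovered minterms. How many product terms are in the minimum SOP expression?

16

size-2^0 implicants → 000010(✓)  000101(✓)  000110(✓)  000111(✓)  001000(✓)  001001(✓)  001011(✓)  001100(✓)  010000(✓)  010010(✓)  010011(✓)  010101(✓)  010110(✓)  011000(✓)  011001(✓)  011111  101000(✓)  101010(✓)  101100(✓)  101111  110001(✓)  110011(✓)  110111(✓)  111000(✓)  111011(✓)  111101  111110
size-2^1 implicants → -01000(✓)  -01100(✓)  -10011  -11000(✓)  0-0010(✓)  0-0101  0-0110(✓)  0-1000(✓)  0-1001(✓)  000-10(✓)  0001-1  00011-  001-00(✓)  0010-1  00100-(✓)  01-000  010-10(✓)  0100-0  01001-  01100-(✓)  1-1000(✓)  101-00(✓)  1010-0  11-011  110-11  1100-1
size-2^2 implicants → --1000  -01-00  0-0-10  0-100-
Unchecked terms (primes): --1000, -01-00, -10011, 0-0-10, 0-0101, 0-100-, 0001-1, 00011-, 0010-1, 01-000, 0100-0, 01001-, 011111, 1010-0, 101111, 11-011, 110-11, 1100-1, 111101, 111110
Minterm coverage:
  m2 ⊆ 0-0-10 [E]
  m5 ⊆ 0-0101,0001-1
  m6 ⊆ 0-0-10,00011-
  m7 ⊆ 0001-1,00011-
  m8 ⊆ --1000,-01-00,0-100-
  m9 ⊆ 0-100-,0010-1
  m11 ⊆ 0010-1 [E]
  m12 ⊆ -01-00 [E]
  m16 ⊆ 01-000,0100-0
  m18 ⊆ 0-0-10,0100-0,01001-
  m19 ⊆ -10011,01001-
  m21 ⊆ 0-0101 [E]
  m22 ⊆ 0-0-10 [E]
  m24 ⊆ --1000,0-100-,01-000
  m25 ⊆ 0-100- [E]
  m31 ⊆ 011111 [E]
  m40 ⊆ --1000,-01-00,1010-0
  m42 ⊆ 1010-0 [E]
  m47 ⊆ 101111 [E]
  m49 ⊆ 1100-1 [E]
  m51 ⊆ -10011,11-011,110-11,1100-1
  m56 ⊆ --1000 [E]
  m59 ⊆ 11-011 [E]
  m61 ⊆ 111101 [E]
  m62 ⊆ 111110 [E]
E = {--1000, -01-00, 0-0-10, 0-0101, 0-100-, 0010-1, 011111, 1010-0, 101111, 11-011, 1100-1, 111101, 111110}
Petrick residual → -10011, 0001-1, 01-000
Cover = cd'e'f' + b'ce'f' + bc'd'ef + a'c'ef' + a'c'de'f + a'cd'e' + a'b'c'df + a'b'cd'f + a'bd'e'f' + a'bcdef + ab'cd'f' + ab'cdef + abd'ef + abc'd'f + abcde'f + abcdef'  |cover|=16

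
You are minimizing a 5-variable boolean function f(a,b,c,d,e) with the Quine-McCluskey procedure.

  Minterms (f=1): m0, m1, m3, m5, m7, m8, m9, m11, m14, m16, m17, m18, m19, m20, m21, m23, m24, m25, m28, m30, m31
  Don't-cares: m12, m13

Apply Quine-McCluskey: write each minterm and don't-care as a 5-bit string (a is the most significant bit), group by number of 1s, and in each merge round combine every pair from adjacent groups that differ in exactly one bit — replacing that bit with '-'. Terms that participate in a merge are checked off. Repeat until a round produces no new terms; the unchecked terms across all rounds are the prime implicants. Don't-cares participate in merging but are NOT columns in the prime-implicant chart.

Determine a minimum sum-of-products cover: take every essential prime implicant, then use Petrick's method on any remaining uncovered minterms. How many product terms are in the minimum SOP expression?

[col 0] 00000*, 00001*, 00011*, 00101*, 00111*, 01000*, 01001*, 01011*, 01100*, 01101*, 01110*, 10000*, 10001*, 10010*, 10011*, 10100*, 10101*, 10111*, 11000*, 11001*, 11100*, 11110*, 11111*
[col 1] -0000*, -0001*, -0011*, -0101*, -0111*, -1000*, -1001*, -1100*, -1110*, 0-000*, 0-001*, 0-011*, 0-101*, 00-01*, 00-11*, 000-1*, 0000-*, 001-1*, 01-00*, 01-01*, 010-1*, 0100-*, 011-0*, 0110-*, 1-000*, 1-001*, 1-100*, 1-111, 10-00*, 10-01*, 10-11*, 100-0*, 100-1*, 1000-*, 1001-*, 101-1*, 1010-*, 11-00*, 1100-*, 111-0*, 1111-
[col 2] --000*, --001*, -0-01*, -0-11*, -00-1*, -000-*, -01-1*, -1-00, -100-*, -11-0, 0--01, 0-0-1, 0-00-*, 00--1*, 01-0-, 1--00, 1-00-*, 10--1*, 10-0-, 100--
[col 3] --00-, -0--1
Prime implicants: --00-, -0--1, -1-00, -11-0, 0--01, 0-0-1, 01-0-, 1--00, 1-111, 10-0-, 100--, 1111-
PI chart (minterm → PIs covering it):
  0 | --00-  (sole → essential)
  1 | --00-,-0--1,0--01,0-0-1
  3 | -0--1,0-0-1
  5 | -0--1,0--01
  7 | -0--1  (sole → essential)
  8 | --00-,-1-00,01-0-
  9 | --00-,0--01,0-0-1,01-0-
  11 | 0-0-1  (sole → essential)
  14 | -11-0  (sole → essential)
  16 | --00-,1--00,10-0-,100--
  17 | --00-,-0--1,10-0-,100--
  18 | 100--  (sole → essential)
  19 | -0--1,100--
  20 | 1--00,10-0-
  21 | -0--1,10-0-
  23 | -0--1,1-111
  24 | --00-,-1-00,1--00
  25 | --00-  (sole → essential)
  28 | -1-00,-11-0,1--00
  30 | -11-0,1111-
  31 | 1-111,1111-
Essential prime implicants: --00-, -0--1, -11-0, 0-0-1, 100--
Petrick residual → 1--00, 1-111
Minimum SOP uses 7 PIs: c'd' + b'e + bce' + a'c'e + ad'e' + acde + ab'c'

7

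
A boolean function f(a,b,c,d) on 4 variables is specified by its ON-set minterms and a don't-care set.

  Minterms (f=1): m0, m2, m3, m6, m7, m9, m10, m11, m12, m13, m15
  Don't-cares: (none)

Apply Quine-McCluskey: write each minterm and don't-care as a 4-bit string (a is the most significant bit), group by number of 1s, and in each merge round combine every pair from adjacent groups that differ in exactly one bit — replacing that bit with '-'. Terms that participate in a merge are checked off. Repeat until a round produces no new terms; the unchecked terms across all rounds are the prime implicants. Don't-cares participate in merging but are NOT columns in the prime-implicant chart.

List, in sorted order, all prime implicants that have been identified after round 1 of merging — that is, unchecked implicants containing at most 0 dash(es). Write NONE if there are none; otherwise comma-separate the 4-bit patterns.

[col 0] 0000*, 0010*, 0011*, 0110*, 0111*, 1001*, 1010*, 1011*, 1100*, 1101*, 1111*
[col 1] -010*, -011*, -111*, 0-10*, 0-11*, 00-0, 001-*, 011-*, 1-01*, 1-11*, 10-1*, 101-*, 11-1*, 110-
[col 2] --11, -01-, 0-1-, 1--1
Prime implicants: --11, -01-, 0-1-, 00-0, 1--1, 110-

NONE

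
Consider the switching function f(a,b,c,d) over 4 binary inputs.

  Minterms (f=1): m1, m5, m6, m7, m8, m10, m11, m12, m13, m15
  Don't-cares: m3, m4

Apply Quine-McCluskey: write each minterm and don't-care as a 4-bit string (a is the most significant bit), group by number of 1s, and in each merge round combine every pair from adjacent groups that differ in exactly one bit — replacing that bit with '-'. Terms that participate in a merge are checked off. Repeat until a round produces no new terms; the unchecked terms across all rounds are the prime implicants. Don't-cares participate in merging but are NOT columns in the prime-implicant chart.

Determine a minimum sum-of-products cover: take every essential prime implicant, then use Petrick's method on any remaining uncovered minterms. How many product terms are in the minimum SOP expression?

Round 0: 0001✓ 0011✓ 0100✓ 0101✓ 0110✓ 0111✓ 1000✓ 1010✓ 1011✓ 1100✓ 1101✓ 1111✓
Round 1: -011✓ -100✓ -101✓ -111✓ 0-01✓ 0-11✓ 00-1✓ 01-0✓ 01-1✓ 010-✓ 011-✓ 1-00 1-11✓ 10-0 101- 11-1✓ 110-✓
Round 2: --11 -1-1 -10- 0--1 01--
PIs = {--11, -1-1, -10-, 0--1, 01--, 1-00, 10-0, 101-}
Coverage chart:
  m1: 0--1 ←essential
  m5: -1-1,-10-,0--1,01--
  m6: 01-- ←essential
  m7: --11,-1-1,0--1,01--
  m8: 1-00,10-0
  m10: 10-0,101-
  m11: --11,101-
  m12: -10-,1-00
  m13: -1-1,-10-
  m15: --11,-1-1
Essential: 0--1, 01--
Petrick residual → --11, -10-, 10-0
Min cover (5 terms): cd + bc' + a'd + a'b + ab'd'

5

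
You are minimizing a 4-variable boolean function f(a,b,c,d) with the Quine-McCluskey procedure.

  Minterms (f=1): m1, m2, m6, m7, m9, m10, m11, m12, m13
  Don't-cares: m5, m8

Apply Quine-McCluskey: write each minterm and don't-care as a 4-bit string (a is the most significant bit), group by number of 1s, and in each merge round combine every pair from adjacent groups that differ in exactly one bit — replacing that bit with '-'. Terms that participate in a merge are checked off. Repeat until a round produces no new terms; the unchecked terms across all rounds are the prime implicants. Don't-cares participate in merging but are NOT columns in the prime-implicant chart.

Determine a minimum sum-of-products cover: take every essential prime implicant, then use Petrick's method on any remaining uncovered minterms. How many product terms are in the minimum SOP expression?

5

[col 0] 0001*, 0010*, 0101*, 0110*, 0111*, 1000*, 1001*, 1010*, 1011*, 1100*, 1101*
[col 1] -001*, -010, -101*, 0-01*, 0-10, 01-1, 011-, 1-00*, 1-01*, 10-0*, 10-1*, 100-*, 101-*, 110-*
[col 2] --01, 1-0-, 10--
Prime implicants: --01, -010, 0-10, 01-1, 011-, 1-0-, 10--
PI chart (minterm → PIs covering it):
  1 | --01  (sole → essential)
  2 | -010,0-10
  6 | 0-10,011-
  7 | 01-1,011-
  9 | --01,1-0-,10--
  10 | -010,10--
  11 | 10--  (sole → essential)
  12 | 1-0-  (sole → essential)
  13 | --01,1-0-
Essential prime implicants: --01, 1-0-, 10--
Petrick residual → -010, 011-
Minimum SOP uses 5 PIs: c'd + b'cd' + a'bc + ac' + ab'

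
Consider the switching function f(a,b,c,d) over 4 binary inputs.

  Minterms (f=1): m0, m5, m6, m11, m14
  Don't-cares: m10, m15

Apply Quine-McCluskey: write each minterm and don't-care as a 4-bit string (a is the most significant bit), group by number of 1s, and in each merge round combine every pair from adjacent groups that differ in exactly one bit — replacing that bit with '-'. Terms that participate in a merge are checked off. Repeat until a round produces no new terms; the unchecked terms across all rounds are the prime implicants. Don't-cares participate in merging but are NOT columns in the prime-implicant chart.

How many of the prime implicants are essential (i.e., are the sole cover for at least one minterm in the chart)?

size-2^0 implicants → 0000  0101  0110(✓)  1010(✓)  1011(✓)  1110(✓)  1111(✓)
size-2^1 implicants → -110  1-10(✓)  1-11(✓)  101-(✓)  111-(✓)
size-2^2 implicants → 1-1-
Unchecked terms (primes): -110, 0000, 0101, 1-1-
Minterm coverage:
  m0 ⊆ 0000 [E]
  m5 ⊆ 0101 [E]
  m6 ⊆ -110 [E]
  m11 ⊆ 1-1- [E]
  m14 ⊆ -110,1-1-
E = {-110, 0000, 0101, 1-1-}

4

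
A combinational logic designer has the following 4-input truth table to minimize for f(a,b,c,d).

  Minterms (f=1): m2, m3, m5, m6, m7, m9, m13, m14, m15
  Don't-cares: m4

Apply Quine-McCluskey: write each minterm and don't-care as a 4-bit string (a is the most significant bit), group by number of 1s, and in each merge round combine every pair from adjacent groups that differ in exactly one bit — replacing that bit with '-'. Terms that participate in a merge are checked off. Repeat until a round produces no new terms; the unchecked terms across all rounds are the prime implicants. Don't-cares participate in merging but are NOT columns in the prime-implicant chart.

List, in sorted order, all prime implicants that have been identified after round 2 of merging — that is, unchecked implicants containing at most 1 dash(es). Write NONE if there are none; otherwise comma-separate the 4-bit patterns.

[col 0] 0010*, 0011*, 0100*, 0101*, 0110*, 0111*, 1001*, 1101*, 1110*, 1111*
[col 1] -101*, -110*, -111*, 0-10*, 0-11*, 001-*, 01-0*, 01-1*, 010-*, 011-*, 1-01, 11-1*, 111-*
[col 2] -1-1, -11-, 0-1-, 01--
Prime implicants: -1-1, -11-, 0-1-, 01--, 1-01

1-01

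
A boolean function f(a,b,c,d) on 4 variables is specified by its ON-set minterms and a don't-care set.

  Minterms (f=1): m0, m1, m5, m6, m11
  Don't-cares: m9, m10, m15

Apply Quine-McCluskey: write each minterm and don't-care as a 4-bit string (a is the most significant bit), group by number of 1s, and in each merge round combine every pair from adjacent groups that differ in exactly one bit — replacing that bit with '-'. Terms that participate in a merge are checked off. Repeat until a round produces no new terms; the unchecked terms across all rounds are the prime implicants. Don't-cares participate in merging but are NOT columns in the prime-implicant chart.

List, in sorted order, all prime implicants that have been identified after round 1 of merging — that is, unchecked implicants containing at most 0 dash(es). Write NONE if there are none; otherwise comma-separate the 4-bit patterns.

Round 0: 0000✓ 0001✓ 0101✓ 0110 1001✓ 1010✓ 1011✓ 1111✓
Round 1: -001 0-01 000- 1-11 10-1 101-
PIs = {-001, 0-01, 000-, 0110, 1-11, 10-1, 101-}

0110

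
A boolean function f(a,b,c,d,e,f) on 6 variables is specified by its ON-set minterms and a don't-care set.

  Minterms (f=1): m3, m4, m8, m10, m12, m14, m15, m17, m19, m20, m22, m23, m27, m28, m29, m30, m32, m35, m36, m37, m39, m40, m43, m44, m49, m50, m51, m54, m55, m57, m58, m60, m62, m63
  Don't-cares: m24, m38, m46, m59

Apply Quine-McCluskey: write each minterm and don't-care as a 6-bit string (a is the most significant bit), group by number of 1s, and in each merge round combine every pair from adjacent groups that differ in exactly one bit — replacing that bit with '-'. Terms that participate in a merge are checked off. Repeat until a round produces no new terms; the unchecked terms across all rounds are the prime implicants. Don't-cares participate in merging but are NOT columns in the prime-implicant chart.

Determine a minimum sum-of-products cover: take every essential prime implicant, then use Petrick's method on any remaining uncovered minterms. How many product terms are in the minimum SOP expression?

Round 0: 000011✓ 000100✓ 001000✓ 001010✓ 001100✓ 001110✓ 001111✓ 010001✓ 010011✓ 010100✓ 010110✓ 010111✓ 011000✓ 011011✓ 011100✓ 011101✓ 011110✓ 100000✓ 100011✓ 100100✓ 100101✓ 100110✓ 100111✓ 101000✓ 101011✓ 101100✓ 101110✓ 110001✓ 110010✓ 110011✓ 110110✓ 110111✓ 111001✓ 111010✓ 111011✓ 111100✓ 111110✓ 111111✓
Round 1: -00011✓ -00100✓ -01000✓ -01100✓ -01110✓ -10001✓ -10011✓ -10110✓ -10111✓ -11011✓ -11100✓ -11110✓ 0-0011✓ 0-0100✓ 0-1000✓ 0-1100✓ 0-1110✓ 00-100✓ 001-00✓ 001-10✓ 0010-0✓ 0011-0✓ 00111- 01-011✓ 01-100✓ 01-110✓ 010-11✓ 0100-1✓ 0101-0✓ 01011-✓ 011-00✓ 0111-0✓ 01110- 1-0011✓ 1-0110✓ 1-0111✓ 1-1011✓ 1-1100✓ 1-1110✓ 10-000✓ 10-011✓ 10-100✓ 10-110✓ 100-00✓ 100-11✓ 1001-0✓ 1001-1✓ 10010-✓ 10011-✓ 101-00✓ 1011-0✓ 11-001✓ 11-010✓ 11-011✓ 11-110✓ 11-111✓ 110-10✓ 110-11✓ 1100-1✓ 11001-✓ 11011-✓ 111-10✓ 111-11✓ 1110-1✓ 11101-✓ 1111-0✓ 11111-✓
Round 2: --0011 --1100✓ --1110✓ -0-100 -01-00 -011-0✓ -1-011 -1-110 -10-11 -100-1 -1011- -111-0✓ 0--100 0-1-00 0-11-0✓ 001--0 01-1-0 1--011 1--110 1-0-11 1-011- 1-11-0✓ 10--00 10-1-0 1001-- 11--10✓ 11--11✓ 11-0-1 11-01-✓ 11-11-✓ 110-1-✓ 111-1-✓
Round 3: --11-0 11--1-
PIs = {--0011, --11-0, -0-100, -01-00, -1-011, -1-110, -10-11, -100-1, -1011-, 0--100, 0-1-00, 001--0, 00111-, 01-1-0, 01110-, 1--011, 1--110, 1-0-11, 1-011-, 10--00, 10-1-0, 1001--, 11--1-, 11-0-1}
Coverage chart:
  m3: --0011 ←essential
  m4: -0-100,0--100
  m8: -01-00,0-1-00,001--0
  m10: 001--0 ←essential
  m12: --11-0,-0-100,-01-00,0--100,0-1-00,001--0
  m14: --11-0,001--0,00111-
  m15: 00111- ←essential
  m17: -100-1 ←essential
  m19: --0011,-1-011,-10-11,-100-1
  m20: 0--100,01-1-0
  m22: -1-110,-1011-,01-1-0
  m23: -10-11,-1011-
  m27: -1-011 ←essential
  m28: --11-0,0--100,0-1-00,01-1-0,01110-
  m29: 01110- ←essential
  m30: --11-0,-1-110,01-1-0
  m32: 10--00 ←essential
  m35: --0011,1--011,1-0-11
  m36: -0-100,10--00,10-1-0,1001--
  m37: 1001-- ←essential
  m39: 1-0-11,1-011-,1001--
  m40: -01-00,10--00
  m43: 1--011 ←essential
  m44: --11-0,-0-100,-01-00,10--00,10-1-0
  m49: -100-1,11-0-1
  m50: 11--1- ←essential
  m51: --0011,-1-011,-10-11,-100-1,1--011,1-0-11,11--1-,11-0-1
  m54: -1-110,-1011-,1--110,1-011-,11--1-
  m55: -10-11,-1011-,1-0-11,1-011-,11--1-
  m57: 11-0-1 ←essential
  m58: 11--1- ←essential
  m60: --11-0 ←essential
  m62: --11-0,-1-110,1--110,11--1-
  m63: 11--1- ←essential
Essential: --0011, --11-0, -1-011, -100-1, 001--0, 00111-, 01110-, 1--011, 10--00, 1001--, 11--1-, 11-0-1
Petrick residual → -1011-, 0--100
Min cover (14 terms): c'd'ef + cdf' + bd'ef + bc'd'f + bc'de + a'de'f' + a'b'cf' + a'b'cde + a'bcde' + ad'ef + ab'e'f' + ab'c'd + abe + abd'f

14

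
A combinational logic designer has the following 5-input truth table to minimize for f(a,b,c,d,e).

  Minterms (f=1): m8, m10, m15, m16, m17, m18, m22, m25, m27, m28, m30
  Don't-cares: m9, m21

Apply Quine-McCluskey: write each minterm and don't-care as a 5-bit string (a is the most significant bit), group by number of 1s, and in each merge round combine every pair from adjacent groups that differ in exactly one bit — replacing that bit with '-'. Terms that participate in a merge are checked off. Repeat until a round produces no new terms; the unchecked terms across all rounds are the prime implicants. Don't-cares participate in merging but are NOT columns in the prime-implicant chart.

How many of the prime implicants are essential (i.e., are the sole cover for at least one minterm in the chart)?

4

size-2^0 implicants → 01000(✓)  01001(✓)  01010(✓)  01111  10000(✓)  10001(✓)  10010(✓)  10101(✓)  10110(✓)  11001(✓)  11011(✓)  11100(✓)  11110(✓)
size-2^1 implicants → -1001  010-0  0100-  1-001  1-110  10-01  10-10  100-0  1000-  110-1  111-0
Unchecked terms (primes): -1001, 010-0, 0100-, 01111, 1-001, 1-110, 10-01, 10-10, 100-0, 1000-, 110-1, 111-0
Minterm coverage:
  m8 ⊆ 010-0,0100-
  m10 ⊆ 010-0 [E]
  m15 ⊆ 01111 [E]
  m16 ⊆ 100-0,1000-
  m17 ⊆ 1-001,10-01,1000-
  m18 ⊆ 10-10,100-0
  m22 ⊆ 1-110,10-10
  m25 ⊆ -1001,1-001,110-1
  m27 ⊆ 110-1 [E]
  m28 ⊆ 111-0 [E]
  m30 ⊆ 1-110,111-0
E = {010-0, 01111, 110-1, 111-0}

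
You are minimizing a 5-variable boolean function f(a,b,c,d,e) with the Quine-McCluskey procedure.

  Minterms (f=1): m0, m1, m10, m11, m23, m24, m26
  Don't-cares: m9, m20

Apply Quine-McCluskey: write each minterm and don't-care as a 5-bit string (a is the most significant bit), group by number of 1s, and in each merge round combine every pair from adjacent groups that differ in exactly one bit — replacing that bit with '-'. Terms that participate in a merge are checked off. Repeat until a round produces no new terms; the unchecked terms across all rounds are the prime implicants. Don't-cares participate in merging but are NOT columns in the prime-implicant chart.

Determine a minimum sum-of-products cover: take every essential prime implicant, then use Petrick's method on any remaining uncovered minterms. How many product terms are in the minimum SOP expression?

4

[col 0] 00000*, 00001*, 01001*, 01010*, 01011*, 10100, 10111, 11000*, 11010*
[col 1] -1010, 0-001, 0000-, 010-1, 0101-, 110-0
Prime implicants: -1010, 0-001, 0000-, 010-1, 0101-, 10100, 10111, 110-0
PI chart (minterm → PIs covering it):
  0 | 0000-  (sole → essential)
  1 | 0-001,0000-
  10 | -1010,0101-
  11 | 010-1,0101-
  23 | 10111  (sole → essential)
  24 | 110-0  (sole → essential)
  26 | -1010,110-0
Essential prime implicants: 0000-, 10111, 110-0
Petrick residual → 0101-
Minimum SOP uses 4 PIs: a'b'c'd' + a'bc'd + ab'cde + abc'e'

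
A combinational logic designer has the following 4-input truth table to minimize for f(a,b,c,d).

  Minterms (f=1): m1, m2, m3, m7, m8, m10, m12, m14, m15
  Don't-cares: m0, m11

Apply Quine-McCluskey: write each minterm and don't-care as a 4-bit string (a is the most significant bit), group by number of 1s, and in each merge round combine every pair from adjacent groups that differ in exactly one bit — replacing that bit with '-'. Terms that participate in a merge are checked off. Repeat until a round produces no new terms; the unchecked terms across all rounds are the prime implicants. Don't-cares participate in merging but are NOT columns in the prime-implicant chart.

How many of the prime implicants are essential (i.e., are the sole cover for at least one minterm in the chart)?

3

size-2^0 implicants → 0000(✓)  0001(✓)  0010(✓)  0011(✓)  0111(✓)  1000(✓)  1010(✓)  1011(✓)  1100(✓)  1110(✓)  1111(✓)
size-2^1 implicants → -000(✓)  -010(✓)  -011(✓)  -111(✓)  0-11(✓)  00-0(✓)  00-1(✓)  000-(✓)  001-(✓)  1-00(✓)  1-10(✓)  1-11(✓)  10-0(✓)  101-(✓)  11-0(✓)  111-(✓)
size-2^2 implicants → --11  -0-0  -01-  00--  1--0  1-1-
Unchecked terms (primes): --11, -0-0, -01-, 00--, 1--0, 1-1-
Minterm coverage:
  m1 ⊆ 00-- [E]
  m2 ⊆ -0-0,-01-,00--
  m3 ⊆ --11,-01-,00--
  m7 ⊆ --11 [E]
  m8 ⊆ -0-0,1--0
  m10 ⊆ -0-0,-01-,1--0,1-1-
  m12 ⊆ 1--0 [E]
  m14 ⊆ 1--0,1-1-
  m15 ⊆ --11,1-1-
E = {--11, 00--, 1--0}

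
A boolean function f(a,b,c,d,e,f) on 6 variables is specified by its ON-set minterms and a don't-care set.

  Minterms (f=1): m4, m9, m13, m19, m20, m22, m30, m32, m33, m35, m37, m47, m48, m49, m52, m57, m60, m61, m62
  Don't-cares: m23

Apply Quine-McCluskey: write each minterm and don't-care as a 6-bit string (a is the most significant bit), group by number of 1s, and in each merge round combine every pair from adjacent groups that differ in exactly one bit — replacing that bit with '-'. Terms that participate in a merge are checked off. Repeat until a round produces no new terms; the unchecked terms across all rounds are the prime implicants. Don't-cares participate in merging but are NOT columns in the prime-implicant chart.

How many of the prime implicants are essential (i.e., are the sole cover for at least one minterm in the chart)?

[col 0] 000100*, 001001*, 001101*, 010011*, 010100*, 010110*, 010111*, 011110*, 100000*, 100001*, 100011*, 100101*, 101111, 110000*, 110001*, 110100*, 111001*, 111100*, 111101*, 111110*
[col 1] -10100, -11110, 0-0100, 001-01, 01-110, 010-11, 0101-0, 01011-, 1-0000*, 1-0001*, 100-01, 1000-1, 10000-*, 11-001, 11-100, 110-00, 11000-*, 111-01, 1111-0, 11110-
[col 2] 1-000-
Prime implicants: -10100, -11110, 0-0100, 001-01, 01-110, 010-11, 0101-0, 01011-, 1-000-, 100-01, 1000-1, 101111, 11-001, 11-100, 110-00, 111-01, 1111-0, 11110-
PI chart (minterm → PIs covering it):
  4 | 0-0100  (sole → essential)
  9 | 001-01  (sole → essential)
  13 | 001-01  (sole → essential)
  19 | 010-11  (sole → essential)
  20 | -10100,0-0100,0101-0
  22 | 01-110,0101-0,01011-
  30 | -11110,01-110
  32 | 1-000-  (sole → essential)
  33 | 1-000-,100-01,1000-1
  35 | 1000-1  (sole → essential)
  37 | 100-01  (sole → essential)
  47 | 101111  (sole → essential)
  48 | 1-000-,110-00
  49 | 1-000-,11-001
  52 | -10100,11-100,110-00
  57 | 11-001,111-01
  60 | 11-100,1111-0,11110-
  61 | 111-01,11110-
  62 | -11110,1111-0
Essential prime implicants: 0-0100, 001-01, 010-11, 1-000-, 100-01, 1000-1, 101111

7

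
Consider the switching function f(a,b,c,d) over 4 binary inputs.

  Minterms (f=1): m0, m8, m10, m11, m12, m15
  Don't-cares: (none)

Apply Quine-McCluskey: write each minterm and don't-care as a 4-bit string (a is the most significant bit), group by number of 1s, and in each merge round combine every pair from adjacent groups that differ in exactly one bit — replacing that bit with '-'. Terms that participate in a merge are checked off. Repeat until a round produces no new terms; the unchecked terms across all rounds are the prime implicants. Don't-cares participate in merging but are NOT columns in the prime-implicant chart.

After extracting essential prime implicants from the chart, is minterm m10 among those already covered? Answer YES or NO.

[col 0] 0000*, 1000*, 1010*, 1011*, 1100*, 1111*
[col 1] -000, 1-00, 1-11, 10-0, 101-
Prime implicants: -000, 1-00, 1-11, 10-0, 101-
PI chart (minterm → PIs covering it):
  0 | -000  (sole → essential)
  8 | -000,1-00,10-0
  10 | 10-0,101-
  11 | 1-11,101-
  12 | 1-00  (sole → essential)
  15 | 1-11  (sole → essential)
Essential prime implicants: -000, 1-00, 1-11

NO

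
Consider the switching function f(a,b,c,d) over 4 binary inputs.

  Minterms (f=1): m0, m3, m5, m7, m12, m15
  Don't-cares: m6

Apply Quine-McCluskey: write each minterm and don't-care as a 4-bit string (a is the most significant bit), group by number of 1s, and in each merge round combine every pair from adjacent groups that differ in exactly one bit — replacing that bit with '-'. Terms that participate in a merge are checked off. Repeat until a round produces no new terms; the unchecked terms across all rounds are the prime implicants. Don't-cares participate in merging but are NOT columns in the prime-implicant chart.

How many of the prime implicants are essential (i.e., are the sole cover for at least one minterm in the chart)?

[col 0] 0000, 0011*, 0101*, 0110*, 0111*, 1100, 1111*
[col 1] -111, 0-11, 01-1, 011-
Prime implicants: -111, 0-11, 0000, 01-1, 011-, 1100
PI chart (minterm → PIs covering it):
  0 | 0000  (sole → essential)
  3 | 0-11  (sole → essential)
  5 | 01-1  (sole → essential)
  7 | -111,0-11,01-1,011-
  12 | 1100  (sole → essential)
  15 | -111  (sole → essential)
Essential prime implicants: -111, 0-11, 0000, 01-1, 1100

5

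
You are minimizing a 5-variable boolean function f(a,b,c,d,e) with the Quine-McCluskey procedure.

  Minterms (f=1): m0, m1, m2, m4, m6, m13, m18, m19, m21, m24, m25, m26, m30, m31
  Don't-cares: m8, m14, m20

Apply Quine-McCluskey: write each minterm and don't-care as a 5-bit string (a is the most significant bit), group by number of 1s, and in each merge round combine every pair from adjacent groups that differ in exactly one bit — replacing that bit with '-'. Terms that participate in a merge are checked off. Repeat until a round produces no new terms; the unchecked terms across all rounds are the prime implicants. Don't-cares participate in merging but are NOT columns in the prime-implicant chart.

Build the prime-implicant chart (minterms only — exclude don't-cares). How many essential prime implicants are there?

6

Round 0: 00000✓ 00001✓ 00010✓ 00100✓ 00110✓ 01000✓ 01101 01110✓ 10010✓ 10011✓ 10100✓ 10101✓ 11000✓ 11001✓ 11010✓ 11110✓ 11111✓
Round 1: -0010 -0100 -1000 -1110 0-000 0-110 00-00✓ 00-10✓ 000-0✓ 0000- 001-0✓ 1-010 1001- 1010- 11-10 110-0 1100- 1111-
Round 2: 00--0
PIs = {-0010, -0100, -1000, -1110, 0-000, 0-110, 00--0, 0000-, 01101, 1-010, 1001-, 1010-, 11-10, 110-0, 1100-, 1111-}
Coverage chart:
  m0: 0-000,00--0,0000-
  m1: 0000- ←essential
  m2: -0010,00--0
  m4: -0100,00--0
  m6: 0-110,00--0
  m13: 01101 ←essential
  m18: -0010,1-010,1001-
  m19: 1001- ←essential
  m21: 1010- ←essential
  m24: -1000,110-0,1100-
  m25: 1100- ←essential
  m26: 1-010,11-10,110-0
  m30: -1110,11-10,1111-
  m31: 1111- ←essential
Essential: 0000-, 01101, 1001-, 1010-, 1100-, 1111-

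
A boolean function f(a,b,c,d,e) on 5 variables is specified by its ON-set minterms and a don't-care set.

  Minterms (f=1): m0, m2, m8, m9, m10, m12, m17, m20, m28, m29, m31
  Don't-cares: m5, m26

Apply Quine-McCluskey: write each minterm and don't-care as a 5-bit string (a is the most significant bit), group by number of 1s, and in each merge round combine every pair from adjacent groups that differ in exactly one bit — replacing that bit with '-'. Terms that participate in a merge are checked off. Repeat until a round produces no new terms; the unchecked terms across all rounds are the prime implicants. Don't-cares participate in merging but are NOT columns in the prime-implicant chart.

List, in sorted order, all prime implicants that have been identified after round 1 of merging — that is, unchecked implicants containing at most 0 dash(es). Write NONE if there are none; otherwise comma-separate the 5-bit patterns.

00101, 10001

size-2^0 implicants → 00000(✓)  00010(✓)  00101  01000(✓)  01001(✓)  01010(✓)  01100(✓)  10001  10100(✓)  11010(✓)  11100(✓)  11101(✓)  11111(✓)
size-2^1 implicants → -1010  -1100  0-000(✓)  0-010(✓)  000-0(✓)  01-00  010-0(✓)  0100-  1-100  111-1  1110-
size-2^2 implicants → 0-0-0
Unchecked terms (primes): -1010, -1100, 0-0-0, 00101, 01-00, 0100-, 1-100, 10001, 111-1, 1110-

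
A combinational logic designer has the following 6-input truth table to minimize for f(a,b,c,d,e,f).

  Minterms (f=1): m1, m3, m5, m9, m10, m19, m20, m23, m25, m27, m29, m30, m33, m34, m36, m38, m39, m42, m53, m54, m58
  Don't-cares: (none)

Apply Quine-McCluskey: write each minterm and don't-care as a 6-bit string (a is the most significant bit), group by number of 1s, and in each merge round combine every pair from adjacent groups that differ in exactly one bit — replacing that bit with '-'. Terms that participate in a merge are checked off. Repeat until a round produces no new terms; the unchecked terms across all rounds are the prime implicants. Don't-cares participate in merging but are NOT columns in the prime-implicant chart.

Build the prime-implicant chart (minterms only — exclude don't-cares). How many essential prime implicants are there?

12

Round 0: 000001✓ 000011✓ 000101✓ 001001✓ 001010✓ 010011✓ 010100 010111✓ 011001✓ 011011✓ 011101✓ 011110 100001✓ 100010✓ 100100✓ 100110✓ 100111✓ 101010✓ 110101 110110✓ 111010✓
Round 1: -00001 -01010 0-0011 0-1001 00-001 000-01 0000-1 01-011 010-11 011-01 0110-1 1-0110 1-1010 10-010 100-10 1001-0 10011-
PIs = {-00001, -01010, 0-0011, 0-1001, 00-001, 000-01, 0000-1, 01-011, 010-11, 010100, 011-01, 0110-1, 011110, 1-0110, 1-1010, 10-010, 100-10, 1001-0, 10011-, 110101}
Coverage chart:
  m1: -00001,00-001,000-01,0000-1
  m3: 0-0011,0000-1
  m5: 000-01 ←essential
  m9: 0-1001,00-001
  m10: -01010 ←essential
  m19: 0-0011,01-011,010-11
  m20: 010100 ←essential
  m23: 010-11 ←essential
  m25: 0-1001,011-01,0110-1
  m27: 01-011,0110-1
  m29: 011-01 ←essential
  m30: 011110 ←essential
  m33: -00001 ←essential
  m34: 10-010,100-10
  m36: 1001-0 ←essential
  m38: 1-0110,100-10,1001-0,10011-
  m39: 10011- ←essential
  m42: -01010,1-1010,10-010
  m53: 110101 ←essential
  m54: 1-0110 ←essential
  m58: 1-1010 ←essential
Essential: -00001, -01010, 000-01, 010-11, 010100, 011-01, 011110, 1-0110, 1-1010, 1001-0, 10011-, 110101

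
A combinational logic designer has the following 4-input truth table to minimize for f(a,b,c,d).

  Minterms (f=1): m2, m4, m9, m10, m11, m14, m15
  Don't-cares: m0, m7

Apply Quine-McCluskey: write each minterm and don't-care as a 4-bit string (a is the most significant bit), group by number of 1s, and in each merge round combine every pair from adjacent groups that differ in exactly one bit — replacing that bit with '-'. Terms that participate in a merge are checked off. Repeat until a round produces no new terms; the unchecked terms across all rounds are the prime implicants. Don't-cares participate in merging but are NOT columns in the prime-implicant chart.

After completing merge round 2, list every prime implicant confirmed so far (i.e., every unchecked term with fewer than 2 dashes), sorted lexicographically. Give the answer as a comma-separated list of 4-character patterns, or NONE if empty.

-010, -111, 0-00, 00-0, 10-1

size-2^0 implicants → 0000(✓)  0010(✓)  0100(✓)  0111(✓)  1001(✓)  1010(✓)  1011(✓)  1110(✓)  1111(✓)
size-2^1 implicants → -010  -111  0-00  00-0  1-10(✓)  1-11(✓)  10-1  101-(✓)  111-(✓)
size-2^2 implicants → 1-1-
Unchecked terms (primes): -010, -111, 0-00, 00-0, 1-1-, 10-1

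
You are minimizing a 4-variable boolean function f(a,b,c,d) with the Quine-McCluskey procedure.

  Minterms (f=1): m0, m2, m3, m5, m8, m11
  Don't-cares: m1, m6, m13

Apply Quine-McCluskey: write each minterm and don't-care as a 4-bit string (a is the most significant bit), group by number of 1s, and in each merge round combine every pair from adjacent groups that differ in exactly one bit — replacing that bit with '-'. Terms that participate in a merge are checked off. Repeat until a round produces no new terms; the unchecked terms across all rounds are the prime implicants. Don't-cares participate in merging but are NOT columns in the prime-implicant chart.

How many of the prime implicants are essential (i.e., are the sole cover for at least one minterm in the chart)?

2

[col 0] 0000*, 0001*, 0010*, 0011*, 0101*, 0110*, 1000*, 1011*, 1101*
[col 1] -000, -011, -101, 0-01, 0-10, 00-0*, 00-1*, 000-*, 001-*
[col 2] 00--
Prime implicants: -000, -011, -101, 0-01, 0-10, 00--
PI chart (minterm → PIs covering it):
  0 | -000,00--
  2 | 0-10,00--
  3 | -011,00--
  5 | -101,0-01
  8 | -000  (sole → essential)
  11 | -011  (sole → essential)
Essential prime implicants: -000, -011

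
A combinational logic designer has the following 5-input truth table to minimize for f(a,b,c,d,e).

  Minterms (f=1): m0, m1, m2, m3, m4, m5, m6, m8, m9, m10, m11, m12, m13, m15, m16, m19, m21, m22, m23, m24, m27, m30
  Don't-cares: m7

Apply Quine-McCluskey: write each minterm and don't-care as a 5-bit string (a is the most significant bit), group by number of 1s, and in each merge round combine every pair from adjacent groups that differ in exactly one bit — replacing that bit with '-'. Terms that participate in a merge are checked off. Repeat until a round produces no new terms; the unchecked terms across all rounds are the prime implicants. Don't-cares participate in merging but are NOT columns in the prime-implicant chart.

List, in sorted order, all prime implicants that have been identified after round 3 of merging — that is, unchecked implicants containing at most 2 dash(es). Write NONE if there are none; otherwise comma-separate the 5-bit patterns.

Round 0: 00000✓ 00001✓ 00010✓ 00011✓ 00100✓ 00101✓ 00110✓ 00111✓ 01000✓ 01001✓ 01010✓ 01011✓ 01100✓ 01101✓ 01111✓ 10000✓ 10011✓ 10101✓ 10110✓ 10111✓ 11000✓ 11011✓ 11110✓
Round 1: -0000✓ -0011✓ -0101✓ -0110✓ -0111✓ -1000✓ -1011✓ 0-000✓ 0-001✓ 0-010✓ 0-011✓ 0-100✓ 0-101✓ 0-111✓ 00-00✓ 00-01✓ 00-10✓ 00-11✓ 000-0✓ 000-1✓ 0000-✓ 0001-✓ 001-0✓ 001-1✓ 0010-✓ 0011-✓ 01-00✓ 01-01✓ 01-11✓ 010-0✓ 010-1✓ 0100-✓ 0101-✓ 011-1✓ 0110-✓ 1-000✓ 1-011✓ 1-110 10-11✓ 101-1✓ 1011-✓
Round 2: --000 --011 -0-11 -01-1 -011- 0--00✓ 0--01✓ 0--11✓ 0-0-0✓ 0-0-1✓ 0-00-✓ 0-01-✓ 0-1-1✓ 0-10-✓ 00--0✓ 00--1✓ 00-0-✓ 00-1-✓ 000--✓ 001--✓ 01--1✓ 01-0-✓ 010--✓
Round 3: 0---1 0--0- 0-0-- 00---
PIs = {--000, --011, -0-11, -01-1, -011-, 0---1, 0--0-, 0-0--, 00---, 1-110}

--000, --011, -0-11, -01-1, -011-, 1-110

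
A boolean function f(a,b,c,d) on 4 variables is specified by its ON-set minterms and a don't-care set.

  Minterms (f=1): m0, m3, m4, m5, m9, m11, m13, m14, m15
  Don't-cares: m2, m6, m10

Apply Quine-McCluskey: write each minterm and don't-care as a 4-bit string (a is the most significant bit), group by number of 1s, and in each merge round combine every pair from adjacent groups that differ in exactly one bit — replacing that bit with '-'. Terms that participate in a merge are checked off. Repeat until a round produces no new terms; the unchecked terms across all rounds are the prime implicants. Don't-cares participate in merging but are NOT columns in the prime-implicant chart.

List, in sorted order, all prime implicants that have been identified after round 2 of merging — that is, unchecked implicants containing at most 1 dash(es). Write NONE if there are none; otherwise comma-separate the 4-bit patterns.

-101, 010-

size-2^0 implicants → 0000(✓)  0010(✓)  0011(✓)  0100(✓)  0101(✓)  0110(✓)  1001(✓)  1010(✓)  1011(✓)  1101(✓)  1110(✓)  1111(✓)
size-2^1 implicants → -010(✓)  -011(✓)  -101  -110(✓)  0-00(✓)  0-10(✓)  00-0(✓)  001-(✓)  01-0(✓)  010-  1-01(✓)  1-10(✓)  1-11(✓)  10-1(✓)  101-(✓)  11-1(✓)  111-(✓)
size-2^2 implicants → --10  -01-  0--0  1--1  1-1-
Unchecked terms (primes): --10, -01-, -101, 0--0, 010-, 1--1, 1-1-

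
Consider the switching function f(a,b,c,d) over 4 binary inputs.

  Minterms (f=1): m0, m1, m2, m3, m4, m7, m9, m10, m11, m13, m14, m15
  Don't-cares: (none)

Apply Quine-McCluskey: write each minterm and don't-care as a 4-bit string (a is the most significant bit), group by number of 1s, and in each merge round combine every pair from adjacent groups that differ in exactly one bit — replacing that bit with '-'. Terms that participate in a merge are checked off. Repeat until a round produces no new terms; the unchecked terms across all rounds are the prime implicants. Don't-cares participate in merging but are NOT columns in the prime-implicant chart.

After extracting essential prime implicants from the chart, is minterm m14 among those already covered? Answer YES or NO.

YES

Round 0: 0000✓ 0001✓ 0010✓ 0011✓ 0100✓ 0111✓ 1001✓ 1010✓ 1011✓ 1101✓ 1110✓ 1111✓
Round 1: -001✓ -010✓ -011✓ -111✓ 0-00 0-11✓ 00-0✓ 00-1✓ 000-✓ 001-✓ 1-01✓ 1-10✓ 1-11✓ 10-1✓ 101-✓ 11-1✓ 111-✓
Round 2: --11 -0-1 -01- 00-- 1--1 1-1-
PIs = {--11, -0-1, -01-, 0-00, 00--, 1--1, 1-1-}
Coverage chart:
  m0: 0-00,00--
  m1: -0-1,00--
  m2: -01-,00--
  m3: --11,-0-1,-01-,00--
  m4: 0-00 ←essential
  m7: --11 ←essential
  m9: -0-1,1--1
  m10: -01-,1-1-
  m11: --11,-0-1,-01-,1--1,1-1-
  m13: 1--1 ←essential
  m14: 1-1- ←essential
  m15: --11,1--1,1-1-
Essential: --11, 0-00, 1--1, 1-1-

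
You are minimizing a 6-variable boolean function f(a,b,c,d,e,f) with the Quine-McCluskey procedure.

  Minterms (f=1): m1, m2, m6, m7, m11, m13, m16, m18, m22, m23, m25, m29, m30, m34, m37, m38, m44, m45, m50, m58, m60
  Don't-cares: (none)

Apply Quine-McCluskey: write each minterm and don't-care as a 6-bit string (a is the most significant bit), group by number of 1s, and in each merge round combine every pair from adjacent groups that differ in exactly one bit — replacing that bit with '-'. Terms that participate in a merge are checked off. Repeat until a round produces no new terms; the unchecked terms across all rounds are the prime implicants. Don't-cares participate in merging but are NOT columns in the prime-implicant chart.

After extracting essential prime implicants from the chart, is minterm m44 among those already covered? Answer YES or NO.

Round 0: 000001 000010✓ 000110✓ 000111✓ 001011 001101✓ 010000✓ 010010✓ 010110✓ 010111✓ 011001✓ 011101✓ 011110✓ 100010✓ 100101✓ 100110✓ 101100✓ 101101✓ 110010✓ 111010✓ 111100✓
Round 1: -00010✓ -00110✓ -01101 -10010✓ 0-0010✓ 0-0110✓ 0-0111✓ 0-1101 000-10✓ 00011-✓ 01-110 010-10✓ 0100-0 01011-✓ 011-01 1-0010✓ 1-1100 10-101 100-10✓ 10110- 11-010
Round 2: --0010 -00-10 0-0-10 0-011-
PIs = {--0010, -00-10, -01101, 0-0-10, 0-011-, 0-1101, 000001, 001011, 01-110, 0100-0, 011-01, 1-1100, 10-101, 10110-, 11-010}
Coverage chart:
  m1: 000001 ←essential
  m2: --0010,-00-10,0-0-10
  m6: -00-10,0-0-10,0-011-
  m7: 0-011- ←essential
  m11: 001011 ←essential
  m13: -01101,0-1101
  m16: 0100-0 ←essential
  m18: --0010,0-0-10,0100-0
  m22: 0-0-10,0-011-,01-110
  m23: 0-011- ←essential
  m25: 011-01 ←essential
  m29: 0-1101,011-01
  m30: 01-110 ←essential
  m34: --0010,-00-10
  m37: 10-101 ←essential
  m38: -00-10 ←essential
  m44: 1-1100,10110-
  m45: -01101,10-101,10110-
  m50: --0010,11-010
  m58: 11-010 ←essential
  m60: 1-1100 ←essential
Essential: -00-10, 0-011-, 000001, 001011, 01-110, 0100-0, 011-01, 1-1100, 10-101, 11-010

YES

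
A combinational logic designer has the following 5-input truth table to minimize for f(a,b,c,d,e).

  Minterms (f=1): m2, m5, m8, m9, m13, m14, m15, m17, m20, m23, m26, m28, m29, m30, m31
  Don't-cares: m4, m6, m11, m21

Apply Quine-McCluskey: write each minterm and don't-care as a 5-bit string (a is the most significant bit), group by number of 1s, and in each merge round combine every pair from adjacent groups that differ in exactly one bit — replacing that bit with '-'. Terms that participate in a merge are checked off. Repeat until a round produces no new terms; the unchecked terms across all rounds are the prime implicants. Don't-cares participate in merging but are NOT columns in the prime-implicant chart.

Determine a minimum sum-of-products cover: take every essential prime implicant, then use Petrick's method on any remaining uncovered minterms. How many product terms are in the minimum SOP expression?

[col 0] 00010*, 00100*, 00101*, 00110*, 01000*, 01001*, 01011*, 01101*, 01110*, 01111*, 10001*, 10100*, 10101*, 10111*, 11010*, 11100*, 11101*, 11110*, 11111*
[col 1] -0100*, -0101*, -1101*, -1110*, -1111*, 0-101*, 0-110, 00-10, 001-0, 0010-*, 01-01*, 01-11*, 010-1*, 0100-, 011-1*, 0111-*, 1-100*, 1-101*, 1-111*, 10-01, 101-1*, 1010-*, 11-10, 111-0*, 111-1*, 1110-*, 1111-*
[col 2] --101, -010-, -11-1, -111-, 01--1, 1-1-1, 1-10-, 111--
Prime implicants: --101, -010-, -11-1, -111-, 0-110, 00-10, 001-0, 01--1, 0100-, 1-1-1, 1-10-, 10-01, 11-10, 111--
PI chart (minterm → PIs covering it):
  2 | 00-10  (sole → essential)
  5 | --101,-010-
  8 | 0100-  (sole → essential)
  9 | 01--1,0100-
  13 | --101,-11-1,01--1
  14 | -111-,0-110
  15 | -11-1,-111-,01--1
  17 | 10-01  (sole → essential)
  20 | -010-,1-10-
  23 | 1-1-1  (sole → essential)
  26 | 11-10  (sole → essential)
  28 | 1-10-,111--
  29 | --101,-11-1,1-1-1,1-10-,111--
  30 | -111-,11-10,111--
  31 | -11-1,-111-,1-1-1,111--
Essential prime implicants: 00-10, 0100-, 1-1-1, 10-01, 11-10
Petrick residual → --101, -111-, 1-10-
Minimum SOP uses 8 PIs: cd'e + bcd + a'b'de' + a'bc'd' + ace + acd' + ab'd'e + abde'

8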